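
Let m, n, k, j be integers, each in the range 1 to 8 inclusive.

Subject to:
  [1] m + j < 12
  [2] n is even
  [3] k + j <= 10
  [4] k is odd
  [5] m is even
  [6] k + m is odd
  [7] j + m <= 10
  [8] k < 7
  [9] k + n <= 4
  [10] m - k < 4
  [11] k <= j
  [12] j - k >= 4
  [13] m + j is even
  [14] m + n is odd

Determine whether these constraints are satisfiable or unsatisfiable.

Unsatisfiable

Constraint 5 makes m even and constraint 2 makes n even, so m + n must be even. Constraint 14 says m + n is odd — contradiction.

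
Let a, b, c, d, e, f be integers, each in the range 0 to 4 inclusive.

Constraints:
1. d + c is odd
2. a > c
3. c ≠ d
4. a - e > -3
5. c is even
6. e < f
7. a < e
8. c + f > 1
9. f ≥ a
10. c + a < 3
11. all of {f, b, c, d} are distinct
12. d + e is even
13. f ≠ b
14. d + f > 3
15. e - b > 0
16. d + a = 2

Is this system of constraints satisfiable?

Setting (a, b, c, d, e, f) = (1, 2, 0, 1, 3, 4) satisfies everything: constraint 4: a - e = -2; constraint 8: c + f = 4, and the others follow.

Satisfiable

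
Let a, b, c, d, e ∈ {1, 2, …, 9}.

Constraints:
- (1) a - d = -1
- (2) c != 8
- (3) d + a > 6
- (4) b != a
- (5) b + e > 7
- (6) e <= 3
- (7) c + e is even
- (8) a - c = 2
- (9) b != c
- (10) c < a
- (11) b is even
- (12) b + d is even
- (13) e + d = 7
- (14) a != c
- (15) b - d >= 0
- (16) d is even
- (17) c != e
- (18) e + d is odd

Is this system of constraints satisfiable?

Setting (a, b, c, d, e) = (3, 6, 1, 4, 3) satisfies everything: constraint 1: a - d = -1; constraint 3: d + a = 7; constraint 5: b + e = 9, and the others follow.

Satisfiable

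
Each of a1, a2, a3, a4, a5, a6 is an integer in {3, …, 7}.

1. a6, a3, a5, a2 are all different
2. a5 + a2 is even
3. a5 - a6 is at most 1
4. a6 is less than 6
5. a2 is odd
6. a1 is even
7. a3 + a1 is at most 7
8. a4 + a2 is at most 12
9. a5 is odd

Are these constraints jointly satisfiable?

Setting (a1, a2, a3, a4, a5, a6) = (4, 7, 3, 4, 5, 4) satisfies everything: constraint 3: a5 - a6 = 1; constraint 7: a3 + a1 = 7; constraint 8: a4 + a2 = 11, and the others follow.

Satisfiable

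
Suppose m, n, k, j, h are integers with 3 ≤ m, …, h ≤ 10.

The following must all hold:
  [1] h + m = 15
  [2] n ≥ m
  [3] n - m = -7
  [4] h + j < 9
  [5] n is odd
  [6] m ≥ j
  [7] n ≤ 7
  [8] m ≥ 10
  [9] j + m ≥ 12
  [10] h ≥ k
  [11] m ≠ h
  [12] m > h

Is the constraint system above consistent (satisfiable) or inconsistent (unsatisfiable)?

Unsatisfiable

From constraint 8: m ≥ 10. From constraints 2 and 7: m ≤ n and n ≤ 7, so m ≤ 7. But 7 < 10, so no value of m works.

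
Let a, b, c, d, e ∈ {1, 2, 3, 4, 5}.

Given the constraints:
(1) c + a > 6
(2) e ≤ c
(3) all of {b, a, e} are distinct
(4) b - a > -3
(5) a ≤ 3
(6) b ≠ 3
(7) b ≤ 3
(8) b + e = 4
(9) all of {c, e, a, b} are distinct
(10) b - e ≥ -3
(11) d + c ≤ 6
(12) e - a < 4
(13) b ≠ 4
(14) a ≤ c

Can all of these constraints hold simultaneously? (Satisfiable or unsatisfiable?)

Take a = 2, b = 1, c = 5, d = 1, e = 3. Then constraint 1: c + a = 7; constraint 4: b - a = -1; constraint 8: b + e = 4, and every other listed constraint is also met.

Satisfiable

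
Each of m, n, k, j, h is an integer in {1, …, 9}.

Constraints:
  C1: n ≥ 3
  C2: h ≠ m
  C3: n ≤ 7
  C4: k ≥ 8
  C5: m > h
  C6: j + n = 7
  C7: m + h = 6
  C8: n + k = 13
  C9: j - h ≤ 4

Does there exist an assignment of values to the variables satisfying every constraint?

Satisfiable

Setting (m, n, k, j, h) = (4, 4, 9, 3, 2) satisfies everything: constraint 6: j + n = 7; constraint 7: m + h = 6; constraint 8: n + k = 13, and the others follow.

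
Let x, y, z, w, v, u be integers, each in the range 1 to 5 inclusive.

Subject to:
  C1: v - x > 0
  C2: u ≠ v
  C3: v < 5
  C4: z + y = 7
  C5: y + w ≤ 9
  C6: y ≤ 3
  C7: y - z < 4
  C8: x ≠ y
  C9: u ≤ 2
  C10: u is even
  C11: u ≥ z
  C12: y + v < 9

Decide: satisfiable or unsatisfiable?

Unsatisfiable

From constraints 9 and 11: z ≤ u ≤ 2. From constraint 6: y ≤ 3. Hence z + y ≤ 5. But constraint 4 requires z + y = 7, and 7 > 5. Contradiction.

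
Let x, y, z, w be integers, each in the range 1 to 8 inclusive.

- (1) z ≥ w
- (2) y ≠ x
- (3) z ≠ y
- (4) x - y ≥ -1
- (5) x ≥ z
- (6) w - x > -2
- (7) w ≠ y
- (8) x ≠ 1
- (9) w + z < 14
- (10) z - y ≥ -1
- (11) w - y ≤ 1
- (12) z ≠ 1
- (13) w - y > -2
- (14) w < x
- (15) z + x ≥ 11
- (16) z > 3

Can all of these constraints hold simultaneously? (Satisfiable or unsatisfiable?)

One satisfying assignment is x = 7, y = 5, z = 6, w = 6.
For the less obvious constraints — constraint 4: x - y = 2; constraint 6: w - x = -1 — and the others hold by inspection.

Satisfiable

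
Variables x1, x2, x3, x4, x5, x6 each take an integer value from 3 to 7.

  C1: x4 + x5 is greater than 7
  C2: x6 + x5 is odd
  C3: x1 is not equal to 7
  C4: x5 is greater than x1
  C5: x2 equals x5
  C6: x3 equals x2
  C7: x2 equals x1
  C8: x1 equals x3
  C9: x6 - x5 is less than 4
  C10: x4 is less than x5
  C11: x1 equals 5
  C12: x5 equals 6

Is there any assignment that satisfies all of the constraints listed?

Constraint 11 fixes x1 = 5 and constraint 12 fixes x5 = 6. Constraints 5, 6, and 8 give x1 = x3 = x2 = x5, so x1 = x5. But 5 ≠ 6 — contradiction.

Unsatisfiable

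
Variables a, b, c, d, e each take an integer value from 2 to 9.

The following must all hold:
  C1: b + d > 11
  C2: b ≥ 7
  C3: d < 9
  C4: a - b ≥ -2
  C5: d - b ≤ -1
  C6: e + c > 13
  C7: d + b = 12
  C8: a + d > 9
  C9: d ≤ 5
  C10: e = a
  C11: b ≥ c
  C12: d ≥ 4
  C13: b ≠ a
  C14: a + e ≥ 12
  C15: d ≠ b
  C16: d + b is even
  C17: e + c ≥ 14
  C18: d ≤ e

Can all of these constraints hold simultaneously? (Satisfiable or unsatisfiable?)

Try a = 6, b = 8, c = 8, d = 4, e = 6.
Check constraint 1: b + d = 12; constraint 4: a - b = -2. The remaining constraints are straightforward to verify.

Satisfiable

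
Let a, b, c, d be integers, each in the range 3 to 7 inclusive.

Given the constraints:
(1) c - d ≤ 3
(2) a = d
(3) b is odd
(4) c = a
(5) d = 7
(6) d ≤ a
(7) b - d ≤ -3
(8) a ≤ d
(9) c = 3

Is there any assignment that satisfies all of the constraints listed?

Constraint 9 fixes c = 3 and constraint 5 fixes d = 7. Constraints 2 and 4 give c = a = d, so c = d. But 3 ≠ 7 — contradiction.

Unsatisfiable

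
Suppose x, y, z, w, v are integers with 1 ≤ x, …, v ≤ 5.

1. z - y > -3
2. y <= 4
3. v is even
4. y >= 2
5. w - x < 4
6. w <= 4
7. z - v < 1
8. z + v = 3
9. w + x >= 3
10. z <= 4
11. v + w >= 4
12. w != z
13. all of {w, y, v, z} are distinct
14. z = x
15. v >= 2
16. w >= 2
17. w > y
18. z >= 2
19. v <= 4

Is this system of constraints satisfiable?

Constraints 2, 4, 6, 10, 15, 16, 18, and 19 confine each of w, y, v, z to the 3 values {2, …, 4}.
Constraint 13 requires all 4 of them to be distinct, but only 3 values are available — impossible by the pigeonhole principle.

Unsatisfiable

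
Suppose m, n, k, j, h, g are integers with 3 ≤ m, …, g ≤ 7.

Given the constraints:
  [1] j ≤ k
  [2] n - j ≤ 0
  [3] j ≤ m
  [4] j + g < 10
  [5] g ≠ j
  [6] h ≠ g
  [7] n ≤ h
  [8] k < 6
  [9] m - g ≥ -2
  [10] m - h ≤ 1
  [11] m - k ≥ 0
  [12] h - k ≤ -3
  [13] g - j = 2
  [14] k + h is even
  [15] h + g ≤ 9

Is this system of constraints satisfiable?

Unsatisfiable

Constraints 10, 11, and 12 give k − h ≥ 3, h − m ≥ -1, m − k ≥ 0.
Adding all 3 inequalities: the left sides telescope to 0, and the right sides sum to 3 + (-1) + 0 = 2. So 0 ≥ 2, which is false.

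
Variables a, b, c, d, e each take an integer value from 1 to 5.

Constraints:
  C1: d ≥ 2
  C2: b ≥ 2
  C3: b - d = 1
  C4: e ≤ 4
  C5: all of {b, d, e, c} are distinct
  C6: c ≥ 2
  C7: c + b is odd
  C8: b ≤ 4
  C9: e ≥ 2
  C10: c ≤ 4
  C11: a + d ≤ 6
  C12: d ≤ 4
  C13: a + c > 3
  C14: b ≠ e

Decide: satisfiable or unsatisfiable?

Unsatisfiable

Constraints 1, 2, 4, 6, 8, 9, 10, and 12 confine each of b, d, e, c to the 3 values {2, …, 4}.
Constraint 5 requires all 4 of them to be distinct, but only 3 values are available — impossible by the pigeonhole principle.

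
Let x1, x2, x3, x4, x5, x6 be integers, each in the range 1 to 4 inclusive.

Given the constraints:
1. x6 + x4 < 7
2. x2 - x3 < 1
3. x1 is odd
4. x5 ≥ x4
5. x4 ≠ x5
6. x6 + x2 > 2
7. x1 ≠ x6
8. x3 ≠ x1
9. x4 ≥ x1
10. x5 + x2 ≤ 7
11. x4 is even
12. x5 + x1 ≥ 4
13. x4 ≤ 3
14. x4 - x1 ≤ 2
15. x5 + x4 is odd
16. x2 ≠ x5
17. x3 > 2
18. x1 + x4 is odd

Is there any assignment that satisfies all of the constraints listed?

Satisfiable

Try x1 = 1, x2 = 2, x3 = 4, x4 = 2, x5 = 3, x6 = 2.
Check constraint 1: x6 + x4 = 4; constraint 2: x2 - x3 = -2; constraint 6: x6 + x2 = 4. The remaining constraints are straightforward to verify.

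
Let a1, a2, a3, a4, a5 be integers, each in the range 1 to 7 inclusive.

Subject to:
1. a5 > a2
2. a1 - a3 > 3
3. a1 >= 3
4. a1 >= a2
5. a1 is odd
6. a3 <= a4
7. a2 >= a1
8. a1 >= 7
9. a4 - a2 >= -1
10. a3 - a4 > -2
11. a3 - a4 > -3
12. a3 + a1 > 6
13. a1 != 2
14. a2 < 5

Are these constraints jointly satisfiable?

Unsatisfiable

From constraints 7 and 8: a2 ≥ a1 and a1 ≥ 7, so a2 ≥ 7. From constraint 14: a2 ≤ 4. But 4 < 7, so no value of a2 works.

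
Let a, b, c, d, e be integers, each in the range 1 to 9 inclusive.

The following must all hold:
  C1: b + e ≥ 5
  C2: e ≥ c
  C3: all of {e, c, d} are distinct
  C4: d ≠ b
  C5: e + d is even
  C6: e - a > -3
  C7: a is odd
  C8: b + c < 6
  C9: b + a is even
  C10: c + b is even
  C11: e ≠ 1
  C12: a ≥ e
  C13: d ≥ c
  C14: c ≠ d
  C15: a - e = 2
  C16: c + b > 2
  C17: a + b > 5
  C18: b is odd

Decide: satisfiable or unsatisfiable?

Satisfiable

Take a = 5, b = 3, c = 1, d = 9, e = 3. Then constraint 1: b + e = 6; constraint 6: e - a = -2; constraint 8: b + c = 4, and every other listed constraint is also met.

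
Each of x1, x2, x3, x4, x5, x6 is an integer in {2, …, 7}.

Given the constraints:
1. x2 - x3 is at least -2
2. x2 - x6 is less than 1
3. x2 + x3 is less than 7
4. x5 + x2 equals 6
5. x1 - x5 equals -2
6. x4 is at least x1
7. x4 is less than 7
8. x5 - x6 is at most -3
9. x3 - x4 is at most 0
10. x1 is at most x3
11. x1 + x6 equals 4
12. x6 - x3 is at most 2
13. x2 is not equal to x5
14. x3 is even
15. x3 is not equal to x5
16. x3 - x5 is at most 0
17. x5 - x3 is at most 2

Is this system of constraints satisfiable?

Unsatisfiable

Constraints 8, 12, and 16 give x6 − x5 ≥ 3, x5 − x3 ≥ 0, x3 − x6 ≥ -2.
Adding all 3 inequalities: the left sides telescope to 0, and the right sides sum to 3 + 0 + (-2) = 1. So 0 ≥ 1, which is false.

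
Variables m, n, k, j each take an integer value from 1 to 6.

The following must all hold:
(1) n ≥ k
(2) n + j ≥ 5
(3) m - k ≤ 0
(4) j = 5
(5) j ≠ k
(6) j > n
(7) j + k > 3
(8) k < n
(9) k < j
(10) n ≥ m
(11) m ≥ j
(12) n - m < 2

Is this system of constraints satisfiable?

Unsatisfiable

Constraints 3, 6, 8, and 11 give j ≤ m, m ≤ k, k < n, n < j. Chaining: j ≤ m ≤ k < n < j, which forces j < j — impossible.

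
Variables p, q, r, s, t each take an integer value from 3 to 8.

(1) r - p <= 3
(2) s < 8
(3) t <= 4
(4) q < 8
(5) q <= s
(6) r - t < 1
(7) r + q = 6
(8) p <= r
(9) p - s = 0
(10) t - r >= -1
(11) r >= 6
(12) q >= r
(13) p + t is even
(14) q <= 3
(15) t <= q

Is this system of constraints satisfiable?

Unsatisfiable

From constraint 11: r ≥ 6. From constraints 12 and 14: r ≤ q and q ≤ 3, so r ≤ 3. But 3 < 6, so no value of r works.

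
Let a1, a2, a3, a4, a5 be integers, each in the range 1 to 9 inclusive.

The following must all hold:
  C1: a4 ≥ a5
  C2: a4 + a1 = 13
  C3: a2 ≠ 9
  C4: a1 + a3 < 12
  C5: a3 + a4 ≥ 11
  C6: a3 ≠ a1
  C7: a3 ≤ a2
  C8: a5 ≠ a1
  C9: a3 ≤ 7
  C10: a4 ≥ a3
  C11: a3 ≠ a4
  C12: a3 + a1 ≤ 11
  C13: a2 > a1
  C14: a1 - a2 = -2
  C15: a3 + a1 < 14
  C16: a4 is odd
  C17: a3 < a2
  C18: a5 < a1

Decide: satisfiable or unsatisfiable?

One satisfying assignment is a1 = 6, a2 = 8, a3 = 5, a4 = 7, a5 = 1.
For the less obvious constraints — constraint 2: a4 + a1 = 13; constraint 4: a1 + a3 = 11; constraint 5: a3 + a4 = 12 — and the others hold by inspection.

Satisfiable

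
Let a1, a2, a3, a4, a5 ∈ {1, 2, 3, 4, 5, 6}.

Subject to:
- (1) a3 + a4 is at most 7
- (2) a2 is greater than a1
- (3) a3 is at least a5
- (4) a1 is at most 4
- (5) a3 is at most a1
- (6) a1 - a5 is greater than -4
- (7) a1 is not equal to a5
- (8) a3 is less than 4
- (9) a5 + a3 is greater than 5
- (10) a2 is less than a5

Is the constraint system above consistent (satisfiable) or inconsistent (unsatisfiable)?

Constraints 2, 3, 5, and 10 give a3 ≤ a1, a1 < a2, a2 < a5, a5 ≤ a3. Chaining: a3 ≤ a1 < a2 < a5 ≤ a3, which forces a3 < a3 — impossible.

Unsatisfiable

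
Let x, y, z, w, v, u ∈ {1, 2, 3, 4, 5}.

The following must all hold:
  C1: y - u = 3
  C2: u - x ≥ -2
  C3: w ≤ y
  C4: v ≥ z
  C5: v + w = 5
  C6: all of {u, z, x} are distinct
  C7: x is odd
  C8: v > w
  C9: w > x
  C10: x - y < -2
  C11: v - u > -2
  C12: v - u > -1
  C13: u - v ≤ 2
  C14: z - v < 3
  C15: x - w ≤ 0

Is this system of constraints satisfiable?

Try x = 1, y = 5, z = 3, w = 2, v = 3, u = 2.
Check constraint 1: y - u = 3; constraint 2: u - x = 1; constraint 5: v + w = 5. The remaining constraints are straightforward to verify.

Satisfiable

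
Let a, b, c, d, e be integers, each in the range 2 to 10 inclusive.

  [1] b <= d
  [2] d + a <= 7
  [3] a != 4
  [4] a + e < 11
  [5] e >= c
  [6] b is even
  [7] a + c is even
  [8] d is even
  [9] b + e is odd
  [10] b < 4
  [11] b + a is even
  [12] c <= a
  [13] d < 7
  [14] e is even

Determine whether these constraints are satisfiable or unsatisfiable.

Unsatisfiable

Constraint 6 makes b even and constraint 14 makes e even, so b + e must be even. Constraint 9 says b + e is odd — contradiction.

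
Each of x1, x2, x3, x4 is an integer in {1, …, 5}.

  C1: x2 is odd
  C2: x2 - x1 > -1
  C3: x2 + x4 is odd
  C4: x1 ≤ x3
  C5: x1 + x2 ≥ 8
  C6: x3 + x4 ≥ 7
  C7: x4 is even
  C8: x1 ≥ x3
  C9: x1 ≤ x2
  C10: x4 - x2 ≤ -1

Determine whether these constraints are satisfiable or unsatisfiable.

The assignment x1 = 5, x2 = 5, x3 = 5, x4 = 4 works:
  constraint 2 holds since x2 - x1 = 0.
  constraint 5 holds since x1 + x2 = 10.
The rest check out directly.

Satisfiable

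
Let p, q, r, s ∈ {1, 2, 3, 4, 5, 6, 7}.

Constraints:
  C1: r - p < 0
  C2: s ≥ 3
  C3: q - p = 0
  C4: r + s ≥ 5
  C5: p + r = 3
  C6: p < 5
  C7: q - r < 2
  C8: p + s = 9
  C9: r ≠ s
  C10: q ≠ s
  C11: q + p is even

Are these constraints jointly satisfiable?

Satisfiable

Take p = 2, q = 2, r = 1, s = 7. Then constraint 1: r - p = -1; constraint 3: q - p = 0; constraint 4: r + s = 8, and every other listed constraint is also met.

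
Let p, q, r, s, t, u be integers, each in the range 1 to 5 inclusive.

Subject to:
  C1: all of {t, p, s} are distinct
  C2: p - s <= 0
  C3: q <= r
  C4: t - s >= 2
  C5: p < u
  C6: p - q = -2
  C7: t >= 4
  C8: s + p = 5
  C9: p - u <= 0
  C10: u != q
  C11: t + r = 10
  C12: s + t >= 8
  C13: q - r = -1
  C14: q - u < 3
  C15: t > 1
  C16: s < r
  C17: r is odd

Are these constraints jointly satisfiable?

Take p = 2, q = 4, r = 5, s = 3, t = 5, u = 3. Then constraint 2: p - s = -1; constraint 4: t - s = 2; constraint 6: p - q = -2, and every other listed constraint is also met.

Satisfiable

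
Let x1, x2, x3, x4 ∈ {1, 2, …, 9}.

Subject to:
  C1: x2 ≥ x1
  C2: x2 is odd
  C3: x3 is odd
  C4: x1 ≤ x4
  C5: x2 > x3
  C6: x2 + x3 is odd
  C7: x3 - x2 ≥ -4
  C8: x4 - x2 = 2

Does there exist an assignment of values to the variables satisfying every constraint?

Constraint 2 makes x2 odd and constraint 3 makes x3 odd, so x2 + x3 must be even. Constraint 6 says x2 + x3 is odd — contradiction.

Unsatisfiable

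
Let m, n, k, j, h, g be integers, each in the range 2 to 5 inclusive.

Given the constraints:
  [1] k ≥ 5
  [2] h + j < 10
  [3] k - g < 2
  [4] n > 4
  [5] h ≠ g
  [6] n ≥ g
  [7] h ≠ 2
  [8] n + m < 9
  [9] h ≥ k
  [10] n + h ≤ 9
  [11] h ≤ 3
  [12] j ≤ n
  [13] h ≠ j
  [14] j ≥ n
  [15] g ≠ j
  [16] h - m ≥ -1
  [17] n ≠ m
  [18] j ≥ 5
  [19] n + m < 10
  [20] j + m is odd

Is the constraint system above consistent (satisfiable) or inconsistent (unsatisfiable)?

Unsatisfiable

From constraints 12 and 18: n ≥ j ≥ 5. From constraints 1 and 9: h ≥ k ≥ 5. Hence n + h ≥ 10. But constraint 10 requires n + h ≤ 9, and 9 < 10. Contradiction.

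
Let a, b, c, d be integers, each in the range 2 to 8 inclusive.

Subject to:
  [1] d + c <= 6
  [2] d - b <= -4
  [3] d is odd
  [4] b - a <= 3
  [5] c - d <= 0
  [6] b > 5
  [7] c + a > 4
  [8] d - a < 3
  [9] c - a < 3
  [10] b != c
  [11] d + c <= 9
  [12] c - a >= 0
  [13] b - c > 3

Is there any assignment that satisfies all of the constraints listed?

Unsatisfiable

Constraints 2, 4, 5, and 12 give a − b ≥ -3, b − d ≥ 4, d − c ≥ 0, c − a ≥ 0.
Adding all 4 inequalities: the left sides telescope to 0, and the right sides sum to (-3) + 4 + 0 + 0 = 1. So 0 ≥ 1, which is false.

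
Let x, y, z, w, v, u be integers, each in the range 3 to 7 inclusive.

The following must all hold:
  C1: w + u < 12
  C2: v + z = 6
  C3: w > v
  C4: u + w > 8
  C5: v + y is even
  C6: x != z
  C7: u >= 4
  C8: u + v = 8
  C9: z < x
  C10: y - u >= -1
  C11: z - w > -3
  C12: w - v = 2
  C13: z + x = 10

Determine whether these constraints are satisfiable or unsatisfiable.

Satisfiable

Try x = 7, y = 5, z = 3, w = 5, v = 3, u = 5.
Check constraint 1: w + u = 10; constraint 2: v + z = 6. The remaining constraints are straightforward to verify.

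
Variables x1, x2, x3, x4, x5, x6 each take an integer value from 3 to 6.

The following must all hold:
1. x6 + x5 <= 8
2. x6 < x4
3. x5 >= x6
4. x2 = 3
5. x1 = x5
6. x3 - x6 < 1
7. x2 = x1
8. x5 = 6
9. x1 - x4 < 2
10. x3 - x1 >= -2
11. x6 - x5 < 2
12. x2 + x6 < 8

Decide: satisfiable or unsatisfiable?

Unsatisfiable

Constraint 4 fixes x2 = 3 and constraint 8 fixes x5 = 6. Constraints 5 and 7 give x2 = x1 = x5, so x2 = x5. But 3 ≠ 6 — contradiction.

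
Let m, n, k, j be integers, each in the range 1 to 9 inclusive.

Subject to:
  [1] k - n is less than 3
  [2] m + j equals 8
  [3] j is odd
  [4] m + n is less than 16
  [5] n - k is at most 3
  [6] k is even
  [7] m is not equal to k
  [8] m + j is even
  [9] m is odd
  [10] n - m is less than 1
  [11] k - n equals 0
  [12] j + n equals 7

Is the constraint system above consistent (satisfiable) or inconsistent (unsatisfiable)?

Satisfiable

The assignment m = 7, n = 6, k = 6, j = 1 works:
  constraint 1 holds since k - n = 0.
  constraint 2 holds since m + j = 8.
  constraint 4 holds since m + n = 13.
The rest check out directly.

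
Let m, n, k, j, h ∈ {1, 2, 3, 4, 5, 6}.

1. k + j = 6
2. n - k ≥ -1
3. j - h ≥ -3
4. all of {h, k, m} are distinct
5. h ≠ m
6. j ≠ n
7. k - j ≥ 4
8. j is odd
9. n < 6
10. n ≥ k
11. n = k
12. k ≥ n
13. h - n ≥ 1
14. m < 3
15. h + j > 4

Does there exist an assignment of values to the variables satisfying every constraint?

Constraints 2, 3, 7, and 13 give k − j ≥ 4, j − h ≥ -3, h − n ≥ 1, n − k ≥ -1.
Adding all 4 inequalities: the left sides telescope to 0, and the right sides sum to 4 + (-3) + 1 + (-1) = 1. So 0 ≥ 1, which is false.

Unsatisfiable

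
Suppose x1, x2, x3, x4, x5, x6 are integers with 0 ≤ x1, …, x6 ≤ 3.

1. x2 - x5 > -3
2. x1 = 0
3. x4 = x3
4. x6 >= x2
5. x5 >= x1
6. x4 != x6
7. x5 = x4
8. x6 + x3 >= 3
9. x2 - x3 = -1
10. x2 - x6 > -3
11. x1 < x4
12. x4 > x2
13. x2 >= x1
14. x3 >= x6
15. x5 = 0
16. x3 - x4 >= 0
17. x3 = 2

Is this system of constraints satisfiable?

Unsatisfiable

Constraint 15 fixes x5 = 0 and constraint 17 fixes x3 = 2. Constraints 3 and 7 give x5 = x4 = x3, so x5 = x3. But 0 ≠ 2 — contradiction.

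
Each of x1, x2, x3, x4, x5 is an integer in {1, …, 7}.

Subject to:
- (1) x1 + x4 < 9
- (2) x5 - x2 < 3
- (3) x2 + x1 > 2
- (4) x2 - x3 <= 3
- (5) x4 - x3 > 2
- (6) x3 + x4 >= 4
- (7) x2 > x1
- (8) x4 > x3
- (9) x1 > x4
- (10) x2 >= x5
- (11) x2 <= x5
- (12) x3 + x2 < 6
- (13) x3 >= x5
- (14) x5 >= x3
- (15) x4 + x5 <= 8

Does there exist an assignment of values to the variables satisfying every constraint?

Unsatisfiable

Constraints 7, 8, 9, 11, and 13 give x1 < x2, x2 ≤ x5, x5 ≤ x3, x3 < x4, x4 < x1. Chaining: x1 < x2 ≤ x5 ≤ x3 < x4 < x1, which forces x1 < x1 — impossible.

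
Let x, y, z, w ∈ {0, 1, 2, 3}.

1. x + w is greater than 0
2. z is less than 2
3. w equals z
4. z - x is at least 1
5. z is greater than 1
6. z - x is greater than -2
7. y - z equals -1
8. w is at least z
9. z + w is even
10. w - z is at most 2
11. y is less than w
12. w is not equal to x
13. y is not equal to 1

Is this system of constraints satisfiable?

From constraint 5: z ≥ 2. From constraint 2: z ≤ 1. But 1 < 2, so no value of z works.

Unsatisfiable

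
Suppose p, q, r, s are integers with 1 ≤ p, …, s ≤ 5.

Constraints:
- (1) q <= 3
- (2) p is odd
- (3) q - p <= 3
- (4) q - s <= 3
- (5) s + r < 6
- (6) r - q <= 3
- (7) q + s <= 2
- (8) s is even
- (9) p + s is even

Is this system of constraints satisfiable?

Constraint 2 makes p odd and constraint 8 makes s even, so p + s must be odd. Constraint 9 says p + s is even — contradiction.

Unsatisfiable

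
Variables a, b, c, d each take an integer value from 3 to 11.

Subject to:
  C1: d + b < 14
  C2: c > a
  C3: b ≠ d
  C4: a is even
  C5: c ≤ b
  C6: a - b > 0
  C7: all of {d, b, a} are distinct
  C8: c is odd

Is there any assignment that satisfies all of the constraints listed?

Constraints 2, 5, and 6 give c ≤ b, b < a, a < c. Chaining: c ≤ b < a < c, which forces c < c — impossible.

Unsatisfiable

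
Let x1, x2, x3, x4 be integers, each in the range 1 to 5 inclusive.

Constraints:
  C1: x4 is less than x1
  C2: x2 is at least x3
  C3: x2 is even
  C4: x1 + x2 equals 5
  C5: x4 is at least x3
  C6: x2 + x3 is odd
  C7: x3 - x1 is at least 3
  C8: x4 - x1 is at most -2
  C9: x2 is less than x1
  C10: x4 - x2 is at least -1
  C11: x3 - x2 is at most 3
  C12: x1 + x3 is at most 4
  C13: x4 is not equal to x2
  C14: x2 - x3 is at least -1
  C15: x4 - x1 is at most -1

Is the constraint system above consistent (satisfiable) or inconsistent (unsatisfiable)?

Unsatisfiable

Constraints 7, 8, 10, and 11 give x4 − x2 ≥ -1, x2 − x3 ≥ -3, x3 − x1 ≥ 3, x1 − x4 ≥ 2.
Adding all 4 inequalities: the left sides telescope to 0, and the right sides sum to (-1) + (-3) + 3 + 2 = 1. So 0 ≥ 1, which is false.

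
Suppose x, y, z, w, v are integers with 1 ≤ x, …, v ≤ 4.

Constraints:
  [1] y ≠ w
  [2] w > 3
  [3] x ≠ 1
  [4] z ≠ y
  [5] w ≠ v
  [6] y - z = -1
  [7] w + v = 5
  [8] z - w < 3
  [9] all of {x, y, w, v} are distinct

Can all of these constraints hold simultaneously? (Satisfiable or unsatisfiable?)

Satisfiable

Setting (x, y, z, w, v) = (2, 3, 4, 4, 1) satisfies everything: constraint 6: y - z = -1; constraint 7: w + v = 5, and the others follow.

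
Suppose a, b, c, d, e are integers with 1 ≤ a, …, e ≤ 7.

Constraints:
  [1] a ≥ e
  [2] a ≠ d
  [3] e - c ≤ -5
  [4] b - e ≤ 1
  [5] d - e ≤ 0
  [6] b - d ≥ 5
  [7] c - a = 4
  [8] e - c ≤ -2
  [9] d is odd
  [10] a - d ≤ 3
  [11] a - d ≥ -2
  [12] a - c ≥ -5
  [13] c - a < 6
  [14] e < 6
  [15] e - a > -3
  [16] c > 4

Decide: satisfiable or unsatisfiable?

Unsatisfiable

Constraints 3, 4, 6, 10, and 12 give e − b ≥ -1, b − d ≥ 5, d − a ≥ -3, a − c ≥ -5, c − e ≥ 5.
Adding all 5 inequalities: the left sides telescope to 0, and the right sides sum to (-1) + 5 + (-3) + (-5) + 5 = 1. So 0 ≥ 1, which is false.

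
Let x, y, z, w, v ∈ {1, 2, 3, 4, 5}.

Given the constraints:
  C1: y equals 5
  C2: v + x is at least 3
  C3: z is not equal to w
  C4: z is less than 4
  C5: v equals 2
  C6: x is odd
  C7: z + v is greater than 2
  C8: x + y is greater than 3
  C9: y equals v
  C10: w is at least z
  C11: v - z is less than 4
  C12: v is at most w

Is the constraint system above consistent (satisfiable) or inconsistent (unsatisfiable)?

Unsatisfiable

Constraint 1 fixes y = 5 and constraint 5 fixes v = 2, but constraint 9 requires y = v. Since 5 ≠ 2, contradiction.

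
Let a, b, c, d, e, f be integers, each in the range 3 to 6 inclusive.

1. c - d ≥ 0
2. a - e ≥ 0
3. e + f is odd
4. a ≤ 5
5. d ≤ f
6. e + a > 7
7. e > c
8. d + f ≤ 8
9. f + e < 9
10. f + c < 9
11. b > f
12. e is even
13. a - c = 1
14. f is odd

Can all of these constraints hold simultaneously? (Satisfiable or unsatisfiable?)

Satisfiable

Try a = 4, b = 5, c = 3, d = 3, e = 4, f = 3.
Check constraint 1: c - d = 0; constraint 2: a - e = 0. The remaining constraints are straightforward to verify.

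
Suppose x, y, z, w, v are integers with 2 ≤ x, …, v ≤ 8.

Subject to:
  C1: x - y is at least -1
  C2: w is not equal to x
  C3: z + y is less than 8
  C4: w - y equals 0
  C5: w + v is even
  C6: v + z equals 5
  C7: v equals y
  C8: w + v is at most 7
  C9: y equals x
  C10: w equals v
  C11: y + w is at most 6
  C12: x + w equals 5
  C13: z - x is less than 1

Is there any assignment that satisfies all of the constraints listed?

From constraints 7, 9, and 10, w = v = y = x, so w = x. But constraint 2 says w ≠ x. Contradiction.

Unsatisfiable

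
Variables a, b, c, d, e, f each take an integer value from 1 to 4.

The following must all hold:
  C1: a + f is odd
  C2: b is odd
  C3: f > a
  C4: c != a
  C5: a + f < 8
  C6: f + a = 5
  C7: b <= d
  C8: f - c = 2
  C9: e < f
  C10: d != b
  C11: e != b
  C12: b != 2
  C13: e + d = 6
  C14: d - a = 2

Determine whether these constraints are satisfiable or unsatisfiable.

Setting (a, b, c, d, e, f) = (2, 1, 1, 4, 2, 3) satisfies everything: constraint 5: a + f = 5; constraint 6: f + a = 5; constraint 8: f - c = 2, and the others follow.

Satisfiable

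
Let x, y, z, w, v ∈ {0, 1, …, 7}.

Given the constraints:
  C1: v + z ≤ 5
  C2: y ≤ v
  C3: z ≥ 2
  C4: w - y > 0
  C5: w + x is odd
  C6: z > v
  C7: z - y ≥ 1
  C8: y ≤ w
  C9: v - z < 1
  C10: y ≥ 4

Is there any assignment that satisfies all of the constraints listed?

Unsatisfiable

From constraints 2 and 10: v ≥ y ≥ 4. From constraint 3: z ≥ 2. Hence v + z ≥ 6. But constraint 1 requires v + z ≤ 5, and 5 < 6. Contradiction.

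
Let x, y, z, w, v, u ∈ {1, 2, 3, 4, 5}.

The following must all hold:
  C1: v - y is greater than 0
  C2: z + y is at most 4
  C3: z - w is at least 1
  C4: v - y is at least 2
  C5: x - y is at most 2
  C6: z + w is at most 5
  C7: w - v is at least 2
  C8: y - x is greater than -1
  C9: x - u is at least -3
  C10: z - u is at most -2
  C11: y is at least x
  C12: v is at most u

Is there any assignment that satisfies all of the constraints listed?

Unsatisfiable

Constraints 3, 4, 5, 7, 9, and 10 give x − u ≥ -3, u − z ≥ 2, z − w ≥ 1, w − v ≥ 2, v − y ≥ 2, y − x ≥ -2.
Adding all 6 inequalities: the left sides telescope to 0, and the right sides sum to (-3) + 2 + 1 + 2 + 2 + (-2) = 2. So 0 ≥ 2, which is false.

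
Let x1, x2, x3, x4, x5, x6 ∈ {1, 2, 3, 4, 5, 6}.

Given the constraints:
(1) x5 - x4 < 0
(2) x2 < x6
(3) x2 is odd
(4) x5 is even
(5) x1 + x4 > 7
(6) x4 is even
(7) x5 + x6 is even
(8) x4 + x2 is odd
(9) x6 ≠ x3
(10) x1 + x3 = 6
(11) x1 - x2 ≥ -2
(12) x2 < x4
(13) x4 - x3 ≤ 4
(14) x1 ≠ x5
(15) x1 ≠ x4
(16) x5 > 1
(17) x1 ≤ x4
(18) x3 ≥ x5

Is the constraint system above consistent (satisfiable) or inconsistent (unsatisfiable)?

Satisfiable

Take x1 = 2, x2 = 3, x3 = 4, x4 = 6, x5 = 4, x6 = 6. Then constraint 1: x5 - x4 = -2; constraint 5: x1 + x4 = 8, and every other listed constraint is also met.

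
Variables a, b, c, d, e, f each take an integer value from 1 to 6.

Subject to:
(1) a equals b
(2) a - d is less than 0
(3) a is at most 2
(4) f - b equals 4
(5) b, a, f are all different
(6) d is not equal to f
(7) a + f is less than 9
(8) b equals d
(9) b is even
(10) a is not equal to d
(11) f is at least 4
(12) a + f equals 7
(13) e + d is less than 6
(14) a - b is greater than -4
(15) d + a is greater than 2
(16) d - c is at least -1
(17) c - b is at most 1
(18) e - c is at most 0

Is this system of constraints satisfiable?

From constraints 1 and 8, a = b = d, so a = d. But constraint 10 says a ≠ d. Contradiction.

Unsatisfiable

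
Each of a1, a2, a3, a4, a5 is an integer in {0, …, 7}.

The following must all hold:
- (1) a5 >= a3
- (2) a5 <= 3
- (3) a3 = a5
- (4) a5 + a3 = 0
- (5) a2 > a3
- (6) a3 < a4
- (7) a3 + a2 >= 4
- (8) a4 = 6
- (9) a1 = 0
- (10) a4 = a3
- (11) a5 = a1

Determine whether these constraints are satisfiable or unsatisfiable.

Unsatisfiable

Constraint 8 fixes a4 = 6 and constraint 9 fixes a1 = 0. Constraints 3, 10, and 11 give a4 = a3 = a5 = a1, so a4 = a1. But 6 ≠ 0 — contradiction.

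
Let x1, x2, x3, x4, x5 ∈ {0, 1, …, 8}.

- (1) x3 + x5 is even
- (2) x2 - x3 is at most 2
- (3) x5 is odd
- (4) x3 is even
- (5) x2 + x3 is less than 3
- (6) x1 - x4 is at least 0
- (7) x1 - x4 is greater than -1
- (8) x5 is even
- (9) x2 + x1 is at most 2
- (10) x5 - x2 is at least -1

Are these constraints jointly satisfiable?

Unsatisfiable

Constraint 4 makes x3 even and constraint 3 makes x5 odd, so x3 + x5 must be odd. Constraint 1 says x3 + x5 is even — contradiction.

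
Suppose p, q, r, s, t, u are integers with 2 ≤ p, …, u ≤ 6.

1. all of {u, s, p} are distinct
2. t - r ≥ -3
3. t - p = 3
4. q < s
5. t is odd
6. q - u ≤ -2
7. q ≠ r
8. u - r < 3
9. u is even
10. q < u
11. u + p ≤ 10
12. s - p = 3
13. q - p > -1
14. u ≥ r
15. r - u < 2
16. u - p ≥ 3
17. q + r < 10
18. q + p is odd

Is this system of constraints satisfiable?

One satisfying assignment is p = 2, q = 3, r = 6, s = 5, t = 5, u = 6.
For the less obvious constraints — constraint 2: t - r = -1; constraint 3: t - p = 3; constraint 6: q - u = -3 — and the others hold by inspection.

Satisfiable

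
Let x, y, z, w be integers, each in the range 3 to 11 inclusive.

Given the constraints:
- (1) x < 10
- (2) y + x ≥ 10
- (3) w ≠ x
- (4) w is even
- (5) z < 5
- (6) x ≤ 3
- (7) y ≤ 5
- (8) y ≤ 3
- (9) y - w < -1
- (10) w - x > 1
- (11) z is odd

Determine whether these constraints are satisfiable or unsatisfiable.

From constraint 7: y ≤ 5. From constraint 6: x ≤ 3. Hence y + x ≤ 8. But constraint 2 requires y + x ≥ 10, and 10 > 8. Contradiction.

Unsatisfiable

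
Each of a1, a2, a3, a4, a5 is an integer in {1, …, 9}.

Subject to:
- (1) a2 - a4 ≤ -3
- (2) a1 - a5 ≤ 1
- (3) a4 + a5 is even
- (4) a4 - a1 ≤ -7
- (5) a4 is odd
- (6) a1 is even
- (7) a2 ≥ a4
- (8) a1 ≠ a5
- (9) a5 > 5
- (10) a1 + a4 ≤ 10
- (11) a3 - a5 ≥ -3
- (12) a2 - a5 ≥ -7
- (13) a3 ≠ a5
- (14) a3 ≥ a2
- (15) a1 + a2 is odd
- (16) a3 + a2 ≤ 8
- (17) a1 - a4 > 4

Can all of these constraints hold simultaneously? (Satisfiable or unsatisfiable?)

Constraints 1, 2, 4, and 12 give a2 − a5 ≥ -7, a5 − a1 ≥ -1, a1 − a4 ≥ 7, a4 − a2 ≥ 3.
Adding all 4 inequalities: the left sides telescope to 0, and the right sides sum to (-7) + (-1) + 7 + 3 = 2. So 0 ≥ 2, which is false.

Unsatisfiable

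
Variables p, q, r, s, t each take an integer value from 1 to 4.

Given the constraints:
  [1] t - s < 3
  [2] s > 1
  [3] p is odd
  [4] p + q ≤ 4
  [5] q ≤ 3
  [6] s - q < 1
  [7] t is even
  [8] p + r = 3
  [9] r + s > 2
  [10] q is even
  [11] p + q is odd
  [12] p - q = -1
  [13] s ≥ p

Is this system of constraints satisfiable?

Setting (p, q, r, s, t) = (1, 2, 2, 2, 4) satisfies everything: constraint 1: t - s = 2; constraint 4: p + q = 3; constraint 6: s - q = 0, and the others follow.

Satisfiable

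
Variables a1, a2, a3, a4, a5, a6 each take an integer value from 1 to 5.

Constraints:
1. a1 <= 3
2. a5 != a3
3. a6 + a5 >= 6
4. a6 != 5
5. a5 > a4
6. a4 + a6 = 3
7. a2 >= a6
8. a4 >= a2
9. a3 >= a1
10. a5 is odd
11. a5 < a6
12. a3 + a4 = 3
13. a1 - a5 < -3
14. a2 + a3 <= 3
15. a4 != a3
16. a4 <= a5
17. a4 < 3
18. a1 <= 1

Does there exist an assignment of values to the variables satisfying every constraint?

Constraints 5, 7, 8, and 11 give a2 ≤ a4, a4 < a5, a5 < a6, a6 ≤ a2. Chaining: a2 ≤ a4 < a5 < a6 ≤ a2, which forces a2 < a2 — impossible.

Unsatisfiable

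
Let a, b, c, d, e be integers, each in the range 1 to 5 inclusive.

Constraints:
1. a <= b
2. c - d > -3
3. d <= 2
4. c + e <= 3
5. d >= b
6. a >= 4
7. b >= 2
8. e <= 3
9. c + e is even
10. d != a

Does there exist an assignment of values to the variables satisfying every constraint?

Unsatisfiable

From constraints 1 and 6: b ≥ a and a ≥ 4, so b ≥ 4. From constraints 3 and 5: b ≤ d and d ≤ 2, so b ≤ 2. But 2 < 4, so no value of b works.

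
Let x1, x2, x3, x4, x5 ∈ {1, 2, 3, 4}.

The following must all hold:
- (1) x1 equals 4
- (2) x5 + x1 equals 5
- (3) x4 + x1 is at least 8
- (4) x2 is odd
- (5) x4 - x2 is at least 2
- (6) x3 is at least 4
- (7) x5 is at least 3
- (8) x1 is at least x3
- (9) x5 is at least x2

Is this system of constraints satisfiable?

From constraint 7: x5 ≥ 3. From constraints 6 and 8: x1 ≥ x3 ≥ 4. Hence x5 + x1 ≥ 7. But constraint 2 requires x5 + x1 = 5, and 5 < 7. Contradiction.

Unsatisfiable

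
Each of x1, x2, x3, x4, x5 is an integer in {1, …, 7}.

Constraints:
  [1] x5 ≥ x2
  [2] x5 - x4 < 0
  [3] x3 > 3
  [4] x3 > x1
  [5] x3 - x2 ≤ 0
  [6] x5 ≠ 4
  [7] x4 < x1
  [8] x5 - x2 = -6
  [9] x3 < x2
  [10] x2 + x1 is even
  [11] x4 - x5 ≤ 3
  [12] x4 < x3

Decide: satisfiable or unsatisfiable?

Unsatisfiable

Constraints 1, 2, 4, 5, and 7 give x3 ≤ x2, x2 ≤ x5, x5 < x4, x4 < x1, x1 < x3. Chaining: x3 ≤ x2 ≤ x5 < x4 < x1 < x3, which forces x3 < x3 — impossible.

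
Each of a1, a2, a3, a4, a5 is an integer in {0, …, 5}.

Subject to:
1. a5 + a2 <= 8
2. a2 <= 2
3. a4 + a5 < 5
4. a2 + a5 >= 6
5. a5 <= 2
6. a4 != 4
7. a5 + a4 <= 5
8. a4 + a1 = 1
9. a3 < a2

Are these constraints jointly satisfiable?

From constraint 2: a2 ≤ 2. From constraint 5: a5 ≤ 2. Hence a2 + a5 ≤ 4. But constraint 4 requires a2 + a5 ≥ 6, and 6 > 4. Contradiction.

Unsatisfiable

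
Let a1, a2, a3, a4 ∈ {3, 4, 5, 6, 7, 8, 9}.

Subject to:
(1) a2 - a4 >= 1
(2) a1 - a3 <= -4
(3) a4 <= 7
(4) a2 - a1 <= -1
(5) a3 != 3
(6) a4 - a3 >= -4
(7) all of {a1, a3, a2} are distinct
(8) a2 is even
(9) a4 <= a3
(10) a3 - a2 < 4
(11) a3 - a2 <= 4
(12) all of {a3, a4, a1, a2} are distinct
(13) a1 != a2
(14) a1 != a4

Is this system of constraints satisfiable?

Constraints 1, 2, 4, and 6 give a4 − a3 ≥ -4, a3 − a1 ≥ 4, a1 − a2 ≥ 1, a2 − a4 ≥ 1.
Adding all 4 inequalities: the left sides telescope to 0, and the right sides sum to (-4) + 4 + 1 + 1 = 2. So 0 ≥ 2, which is false.

Unsatisfiable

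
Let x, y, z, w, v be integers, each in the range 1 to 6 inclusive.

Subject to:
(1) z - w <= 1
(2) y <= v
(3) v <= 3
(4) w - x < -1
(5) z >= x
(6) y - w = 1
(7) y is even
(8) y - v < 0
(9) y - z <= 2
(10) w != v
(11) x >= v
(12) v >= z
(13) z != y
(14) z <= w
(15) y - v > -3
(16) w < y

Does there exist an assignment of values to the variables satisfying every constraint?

Unsatisfiable

Constraints 2, 5, 11, 14, and 16 give w < y, y ≤ v, v ≤ x, x ≤ z, z ≤ w. Chaining: w < y ≤ v ≤ x ≤ z ≤ w, which forces w < w — impossible.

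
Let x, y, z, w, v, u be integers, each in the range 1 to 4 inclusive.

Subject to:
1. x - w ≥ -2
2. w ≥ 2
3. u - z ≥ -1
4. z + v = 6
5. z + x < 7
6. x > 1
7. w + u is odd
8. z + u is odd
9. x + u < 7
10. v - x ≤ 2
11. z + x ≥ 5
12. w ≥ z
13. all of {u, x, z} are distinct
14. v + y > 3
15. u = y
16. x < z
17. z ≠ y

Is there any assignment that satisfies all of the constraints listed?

Satisfiable

One satisfying assignment is x = 2, y = 3, z = 4, w = 4, v = 2, u = 3.
For the less obvious constraints — constraint 1: x - w = -2; constraint 3: u - z = -1; constraint 4: z + v = 6 — and the others hold by inspection.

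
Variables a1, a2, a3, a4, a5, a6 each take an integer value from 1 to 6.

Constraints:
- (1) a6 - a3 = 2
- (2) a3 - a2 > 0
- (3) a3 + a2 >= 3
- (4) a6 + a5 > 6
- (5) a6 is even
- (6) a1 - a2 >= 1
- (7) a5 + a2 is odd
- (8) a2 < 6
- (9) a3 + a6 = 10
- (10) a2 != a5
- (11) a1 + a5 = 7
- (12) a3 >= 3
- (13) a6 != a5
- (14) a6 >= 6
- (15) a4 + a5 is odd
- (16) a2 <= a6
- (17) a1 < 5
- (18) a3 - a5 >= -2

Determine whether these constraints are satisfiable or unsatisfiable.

One satisfying assignment is a1 = 4, a2 = 2, a3 = 4, a4 = 4, a5 = 3, a6 = 6.
For the less obvious constraints — constraint 1: a6 - a3 = 2; constraint 2: a3 - a2 = 2 — and the others hold by inspection.

Satisfiable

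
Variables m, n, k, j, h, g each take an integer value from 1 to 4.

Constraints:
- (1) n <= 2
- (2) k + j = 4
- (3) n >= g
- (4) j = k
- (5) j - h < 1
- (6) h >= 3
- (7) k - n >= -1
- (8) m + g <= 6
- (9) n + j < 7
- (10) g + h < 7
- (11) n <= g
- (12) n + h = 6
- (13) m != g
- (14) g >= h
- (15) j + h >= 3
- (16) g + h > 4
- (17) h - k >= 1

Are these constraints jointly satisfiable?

Unsatisfiable

From constraints 6 and 14: g ≥ h and h ≥ 3, so g ≥ 3. From constraints 1 and 3: g ≤ n and n ≤ 2, so g ≤ 2. But 2 < 3, so no value of g works.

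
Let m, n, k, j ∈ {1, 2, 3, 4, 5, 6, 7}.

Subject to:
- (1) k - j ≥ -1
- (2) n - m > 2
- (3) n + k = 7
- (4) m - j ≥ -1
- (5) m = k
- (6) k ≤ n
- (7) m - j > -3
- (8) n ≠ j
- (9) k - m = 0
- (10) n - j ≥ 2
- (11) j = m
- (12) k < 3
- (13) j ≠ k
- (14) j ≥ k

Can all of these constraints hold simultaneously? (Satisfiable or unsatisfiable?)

From constraints 5 and 11, j = m = k, so j = k. But constraint 13 says j ≠ k. Contradiction.

Unsatisfiable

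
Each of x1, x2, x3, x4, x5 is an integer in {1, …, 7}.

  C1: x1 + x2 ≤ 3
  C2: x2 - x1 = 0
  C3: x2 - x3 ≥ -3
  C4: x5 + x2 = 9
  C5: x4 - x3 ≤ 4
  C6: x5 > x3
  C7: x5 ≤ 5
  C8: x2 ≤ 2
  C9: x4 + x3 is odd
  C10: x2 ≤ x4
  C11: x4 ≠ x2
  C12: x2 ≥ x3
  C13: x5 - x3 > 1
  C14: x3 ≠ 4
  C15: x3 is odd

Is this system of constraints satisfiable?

From constraint 7: x5 ≤ 5. From constraint 8: x2 ≤ 2. Hence x5 + x2 ≤ 7. But constraint 4 requires x5 + x2 = 9, and 9 > 7. Contradiction.

Unsatisfiable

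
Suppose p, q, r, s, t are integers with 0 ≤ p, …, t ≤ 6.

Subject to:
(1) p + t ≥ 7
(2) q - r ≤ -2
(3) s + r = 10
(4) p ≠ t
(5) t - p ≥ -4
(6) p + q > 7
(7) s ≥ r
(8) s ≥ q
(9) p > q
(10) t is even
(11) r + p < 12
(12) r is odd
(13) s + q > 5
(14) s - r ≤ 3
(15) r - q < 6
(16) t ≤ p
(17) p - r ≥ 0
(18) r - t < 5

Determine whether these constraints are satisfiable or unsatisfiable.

Satisfiable

One satisfying assignment is p = 6, q = 2, r = 5, s = 5, t = 2.
For the less obvious constraints — constraint 1: p + t = 8; constraint 2: q - r = -3 — and the others hold by inspection.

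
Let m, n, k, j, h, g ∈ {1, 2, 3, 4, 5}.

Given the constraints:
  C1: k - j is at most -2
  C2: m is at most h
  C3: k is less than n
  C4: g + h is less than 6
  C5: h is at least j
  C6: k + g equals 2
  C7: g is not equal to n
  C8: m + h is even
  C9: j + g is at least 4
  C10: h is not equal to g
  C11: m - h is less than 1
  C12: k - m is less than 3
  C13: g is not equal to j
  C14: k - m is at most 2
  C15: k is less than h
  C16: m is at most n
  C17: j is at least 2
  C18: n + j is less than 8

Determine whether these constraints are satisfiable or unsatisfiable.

Satisfiable

The assignment m = 1, n = 4, k = 1, j = 3, h = 3, g = 1 works:
  constraint 1 holds since k - j = -2.
  constraint 4 holds since g + h = 4.
The rest check out directly.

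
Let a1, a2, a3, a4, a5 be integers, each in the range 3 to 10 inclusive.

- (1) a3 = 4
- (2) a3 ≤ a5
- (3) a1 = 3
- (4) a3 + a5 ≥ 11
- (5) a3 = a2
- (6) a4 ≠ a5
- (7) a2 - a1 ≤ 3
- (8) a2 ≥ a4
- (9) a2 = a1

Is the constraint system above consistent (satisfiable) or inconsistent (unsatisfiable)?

Constraint 1 fixes a3 = 4 and constraint 3 fixes a1 = 3. Constraints 5 and 9 give a3 = a2 = a1, so a3 = a1. But 4 ≠ 3 — contradiction.

Unsatisfiable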